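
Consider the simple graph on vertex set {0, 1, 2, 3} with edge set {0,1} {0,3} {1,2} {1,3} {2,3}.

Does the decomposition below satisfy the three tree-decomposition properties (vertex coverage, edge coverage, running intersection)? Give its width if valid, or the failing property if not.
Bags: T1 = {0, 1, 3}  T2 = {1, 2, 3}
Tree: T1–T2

Checking the three conditions: (i) the bags cover all of {0, 1, 2, 3}; (ii) for each edge, some bag contains both endpoints; (iii) the bags containing any fixed vertex form a subtree. All hold, so the decomposition is valid with width 3 − 1 = 2.

Yes; width 2.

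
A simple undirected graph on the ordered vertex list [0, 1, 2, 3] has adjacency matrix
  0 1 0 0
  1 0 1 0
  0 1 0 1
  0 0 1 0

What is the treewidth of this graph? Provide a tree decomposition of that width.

Treewidth 1.
Bags: B1 = {0, 1}  B2 = {1, 2}  B3 = {2, 3}
Tree: B1–B2, B2–B3

Every bag has size at most 2, so the width is 2 − 1 = 1 and tw(G) ≤ 1. G has an edge, so its treewidth is at least 1. Combining the bounds, tw(G) = 1.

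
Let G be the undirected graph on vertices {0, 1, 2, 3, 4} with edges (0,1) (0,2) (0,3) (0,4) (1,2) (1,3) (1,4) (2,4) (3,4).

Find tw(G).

A width-3 tree decomposition is:
Bags: B1 = {0, 1, 2, 4}  B2 = {0, 1, 3, 4}
Tree: B1–B2
Every bag has size at most 4, so the width is 4 − 1 = 3 and tw(G) ≤ 3. On the other hand G contains the 4-clique {0, 1, 2, 4}. A clique must lie in a single bag of any decomposition, so no decomposition can have width below 3. Hence tw(G) = 3 exactly.

3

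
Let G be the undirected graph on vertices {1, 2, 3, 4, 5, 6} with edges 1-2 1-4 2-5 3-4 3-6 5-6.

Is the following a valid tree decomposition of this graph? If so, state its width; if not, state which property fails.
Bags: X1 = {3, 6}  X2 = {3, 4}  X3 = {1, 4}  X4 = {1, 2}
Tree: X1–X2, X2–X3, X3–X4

A tree decomposition must satisfy three properties: every vertex lies in some bag; for every edge, both endpoints lie together in some bag; and for every vertex, the bags containing it form a connected subtree. Here vertex 5 appears in no bag, so the decomposition is invalid.

No — vertex 5 appears in no bag.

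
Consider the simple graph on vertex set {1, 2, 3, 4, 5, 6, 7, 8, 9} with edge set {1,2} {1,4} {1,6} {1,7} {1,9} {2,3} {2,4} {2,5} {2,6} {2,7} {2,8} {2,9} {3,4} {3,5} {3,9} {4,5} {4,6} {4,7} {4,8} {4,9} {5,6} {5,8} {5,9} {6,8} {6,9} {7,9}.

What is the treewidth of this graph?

A width-4 tree decomposition is:
Bags: B1 = {2, 4, 5, 6, 9}  B2 = {2, 3, 4, 5, 9}  B3 = {1, 2, 4, 6, 9}  B4 = {1, 2, 4, 7, 9}  B5 = {2, 4, 5, 6, 8}
Tree: B1–B2, B1–B3, B3–B4, B1–B5
Every bag has size at most 5, so the width is 5 − 1 = 4 and tw(G) ≤ 4. For the lower bound, the 5 vertices {2, 4, 5, 6, 8} are pairwise adjacent, and any tree decomposition puts a clique entirely inside one bag — forcing width ≥ 4. Combining the bounds, tw(G) = 4.

4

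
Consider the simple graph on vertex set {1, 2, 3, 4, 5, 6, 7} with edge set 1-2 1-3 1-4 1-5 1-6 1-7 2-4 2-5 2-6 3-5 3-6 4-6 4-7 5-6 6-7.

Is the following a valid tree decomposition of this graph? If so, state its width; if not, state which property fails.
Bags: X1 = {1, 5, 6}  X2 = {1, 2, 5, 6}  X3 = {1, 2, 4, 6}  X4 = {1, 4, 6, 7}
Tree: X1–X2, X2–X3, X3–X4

No — vertex 3 appears in no bag.

A tree decomposition must satisfy three properties: every vertex lies in some bag; for every edge, both endpoints lie together in some bag; and for every vertex, the bags containing it form a connected subtree. Here vertex 3 appears in no bag, so the decomposition is invalid.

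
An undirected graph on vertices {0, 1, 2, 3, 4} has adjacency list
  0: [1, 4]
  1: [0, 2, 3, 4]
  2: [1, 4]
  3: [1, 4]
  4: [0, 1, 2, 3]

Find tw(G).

2

A width-2 tree decomposition is:
Bags: B1 = {0, 1, 4}  B2 = {1, 2, 4}  B3 = {1, 3, 4}
Tree: B1–B2, B2–B3
Each bag holds 3 vertices, so the decomposition has width 2, which upper-bounds the treewidth. For the lower bound, the 3 vertices {0, 1, 4} are pairwise adjacent, and any tree decomposition puts a clique entirely inside one bag — forcing width ≥ 2. Therefore the treewidth is 2.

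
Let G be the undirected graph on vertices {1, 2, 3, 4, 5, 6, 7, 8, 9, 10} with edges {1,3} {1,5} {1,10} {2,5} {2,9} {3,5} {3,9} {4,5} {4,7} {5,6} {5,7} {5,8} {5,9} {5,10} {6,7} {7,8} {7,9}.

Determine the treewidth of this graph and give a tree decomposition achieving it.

Treewidth 2.
One optimal decomposition is:
Bags: B1 = {3, 5, 9}  B2 = {1, 3, 5}  B3 = {5, 7, 9}  B4 = {2, 5, 9}  B5 = {1, 5, 10}  B6 = {5, 7, 8}  B7 = {5, 6, 7}  B8 = {4, 5, 7}
Tree: B1–B2, B1–B3, B3–B4, B2–B5, B3–B6, B6–B7, B6–B8

Each bag holds 3 vertices, so the decomposition has width 2, which upper-bounds the treewidth. On the other hand G contains the 3-clique {1, 5, 10}. A clique must lie in a single bag of any decomposition, so no decomposition can have width below 2. Combining the bounds, tw(G) = 2.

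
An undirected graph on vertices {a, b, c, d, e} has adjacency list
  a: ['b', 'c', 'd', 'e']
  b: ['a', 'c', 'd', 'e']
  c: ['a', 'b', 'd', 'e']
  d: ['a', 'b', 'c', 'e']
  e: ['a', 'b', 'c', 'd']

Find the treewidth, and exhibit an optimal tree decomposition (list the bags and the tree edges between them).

Treewidth 4.
Bags: B1 = {a, b, c, d, e}
Tree: (single bag)

With just one bag of size 5, the width is 5 − 1 = 4, so tw(G) ≤ 4. On the other hand G contains the 5-clique {a, b, c, d, e}. A clique must lie in a single bag of any decomposition, so no decomposition can have width below 4. The upper and lower bounds meet at 4, so that is the treewidth.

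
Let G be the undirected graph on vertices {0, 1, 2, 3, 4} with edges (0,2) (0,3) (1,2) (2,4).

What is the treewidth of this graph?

A width-1 tree decomposition is:
Bags: B1 = {0, 2}  B2 = {1, 2}  B3 = {0, 3}  B4 = {2, 4}
Tree: B1–B2, B1–B3, B1–B4
Every bag has size at most 2, so the width is 2 − 1 = 1 and tw(G) ≤ 1. Since G has at least one edge (e.g. 0–2), it is not an edgeless graph, so tw(G) ≥ 1. The upper and lower bounds meet at 1, so that is the treewidth.

1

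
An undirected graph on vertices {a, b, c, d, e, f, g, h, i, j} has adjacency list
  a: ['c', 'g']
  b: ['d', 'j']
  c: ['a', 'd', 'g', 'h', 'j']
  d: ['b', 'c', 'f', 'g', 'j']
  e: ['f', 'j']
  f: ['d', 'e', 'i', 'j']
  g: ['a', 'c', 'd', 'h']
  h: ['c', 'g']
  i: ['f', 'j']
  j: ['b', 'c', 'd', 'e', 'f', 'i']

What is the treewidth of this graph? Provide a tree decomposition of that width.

Each bag holds 3 vertices, so the decomposition has width 2, which upper-bounds the treewidth. Conversely, {c, d, g} is a clique of size 3, and the vertices of any clique must share a bag in every tree decomposition; so some bag has ≥ 3 vertices and tw(G) ≥ 2. The upper and lower bounds meet at 2, so that is the treewidth.

Treewidth 2.
One such decomposition:
Bags: B1 = {d, f, j}  B2 = {f, i, j}  B3 = {e, f, j}  B4 = {b, d, j}  B5 = {c, d, j}  B6 = {c, d, g}  B7 = {c, g, h}  B8 = {a, c, g}
Tree: B1–B2, B1–B3, B1–B4, B1–B5, B5–B6, B6–B7, B6–B8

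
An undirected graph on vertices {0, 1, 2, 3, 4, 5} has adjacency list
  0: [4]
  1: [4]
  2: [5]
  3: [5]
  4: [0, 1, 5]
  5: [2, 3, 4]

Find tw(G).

1

A width-1 tree decomposition is:
Bags: B1 = {2, 5}  B2 = {4, 5}  B3 = {3, 5}  B4 = {1, 4}  B5 = {0, 4}
Tree: B1–B2, B1–B3, B2–B4, B2–B5
The largest bag has 2 vertices, giving width 1; this decomposition certifies tw(G) ≤ 1. Since G has at least one edge (e.g. 5–2), it is not an edgeless graph, so tw(G) ≥ 1. The upper and lower bounds meet at 1, so that is the treewidth.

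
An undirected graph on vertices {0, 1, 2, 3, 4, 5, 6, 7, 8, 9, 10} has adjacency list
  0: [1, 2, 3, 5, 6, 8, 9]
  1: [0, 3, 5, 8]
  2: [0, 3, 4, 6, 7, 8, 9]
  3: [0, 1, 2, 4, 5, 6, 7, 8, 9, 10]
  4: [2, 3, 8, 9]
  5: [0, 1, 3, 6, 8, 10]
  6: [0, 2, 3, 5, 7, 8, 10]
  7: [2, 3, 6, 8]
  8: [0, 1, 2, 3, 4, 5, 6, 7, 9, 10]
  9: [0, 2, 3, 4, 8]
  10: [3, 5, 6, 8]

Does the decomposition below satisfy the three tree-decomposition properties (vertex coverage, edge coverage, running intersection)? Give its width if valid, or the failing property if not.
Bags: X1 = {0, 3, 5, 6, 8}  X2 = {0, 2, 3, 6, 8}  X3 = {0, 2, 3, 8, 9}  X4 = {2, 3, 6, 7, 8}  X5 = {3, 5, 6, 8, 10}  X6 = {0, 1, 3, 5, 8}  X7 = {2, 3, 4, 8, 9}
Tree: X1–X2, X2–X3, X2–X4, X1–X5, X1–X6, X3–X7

Yes; width 4.

Checking the three conditions: (i) the bags cover all of {0, 1, 2, 3, 4, 5, 6, 7, 8, 9, 10}; (ii) for each edge, some bag contains both endpoints; (iii) the bags containing any fixed vertex form a subtree. All hold, so the decomposition is valid with width 5 − 1 = 4.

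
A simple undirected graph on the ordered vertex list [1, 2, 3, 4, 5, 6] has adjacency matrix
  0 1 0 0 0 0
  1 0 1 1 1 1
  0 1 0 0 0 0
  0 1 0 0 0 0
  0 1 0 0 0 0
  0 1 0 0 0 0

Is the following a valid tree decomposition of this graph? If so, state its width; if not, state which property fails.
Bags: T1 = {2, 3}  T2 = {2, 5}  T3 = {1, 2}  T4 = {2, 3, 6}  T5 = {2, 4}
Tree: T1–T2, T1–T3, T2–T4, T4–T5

A tree decomposition must satisfy three properties: every vertex lies in some bag; for every edge, both endpoints lie together in some bag; and for every vertex, the bags containing it form a connected subtree. Here bags containing vertex 3 are not connected in the tree, so the decomposition is invalid.

No — bags containing vertex 3 are not connected in the tree.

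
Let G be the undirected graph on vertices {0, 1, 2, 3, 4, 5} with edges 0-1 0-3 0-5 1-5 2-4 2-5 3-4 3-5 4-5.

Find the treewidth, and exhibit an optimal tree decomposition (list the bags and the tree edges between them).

Every bag has size at most 3, so the width is 3 − 1 = 2 and tw(G) ≤ 2. Conversely, {0, 1, 5} is a clique of size 3, and the vertices of any clique must share a bag in every tree decomposition; so some bag has ≥ 3 vertices and tw(G) ≥ 2. The upper and lower bounds meet at 2, so that is the treewidth.

Treewidth 2.
Bags: B1 = {2, 4, 5}  B2 = {3, 4, 5}  B3 = {0, 3, 5}  B4 = {0, 1, 5}
Tree: B1–B2, B2–B3, B3–B4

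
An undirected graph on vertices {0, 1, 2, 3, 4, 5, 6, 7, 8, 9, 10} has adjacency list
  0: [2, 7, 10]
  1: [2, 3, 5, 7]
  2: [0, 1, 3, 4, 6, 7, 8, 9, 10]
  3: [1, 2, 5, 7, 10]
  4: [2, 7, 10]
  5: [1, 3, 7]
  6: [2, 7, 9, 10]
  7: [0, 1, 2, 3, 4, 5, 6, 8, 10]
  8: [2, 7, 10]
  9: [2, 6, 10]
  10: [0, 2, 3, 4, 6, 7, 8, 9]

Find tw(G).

A width-3 tree decomposition is:
Bags: B1 = {2, 3, 7, 10}  B2 = {2, 7, 8, 10}  B3 = {2, 4, 7, 10}  B4 = {1, 2, 3, 7}  B5 = {0, 2, 7, 10}  B6 = {2, 6, 7, 10}  B7 = {2, 6, 9, 10}  B8 = {1, 3, 5, 7}
Tree: B1–B2, B1–B3, B1–B4, B1–B5, B1–B6, B6–B7, B4–B8
The largest bag has 4 vertices, giving width 3; this decomposition certifies tw(G) ≤ 3. For the lower bound, the 4 vertices {2, 6, 9, 10} are pairwise adjacent, and any tree decomposition puts a clique entirely inside one bag — forcing width ≥ 3. The upper and lower bounds meet at 3, so that is the treewidth.

3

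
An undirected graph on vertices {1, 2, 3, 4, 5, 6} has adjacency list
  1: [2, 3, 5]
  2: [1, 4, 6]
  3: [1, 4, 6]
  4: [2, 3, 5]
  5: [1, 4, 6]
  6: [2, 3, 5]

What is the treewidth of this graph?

3

A width-3 tree decomposition is:
Bags: B1 = {2, 3, 4, 5}  B2 = {1, 2, 3, 5}  B3 = {2, 3, 5, 6}
Tree: B1–B2, B2–B3
Every bag has size at most 4, so the width is 4 − 1 = 3 and tw(G) ≤ 3. For the lower bound: the 4 vertex sets {2,4}, {1,5}, {3}, {6} are disjoint, each induces a connected subgraph, and every pair is joined by at least one edge of G. Contracting each set to a single vertex therefore yields K_{4} as a minor, and since treewidth is minor-monotone, tw(G) ≥ tw(K_{4}) = 3. Combining the bounds, tw(G) = 3.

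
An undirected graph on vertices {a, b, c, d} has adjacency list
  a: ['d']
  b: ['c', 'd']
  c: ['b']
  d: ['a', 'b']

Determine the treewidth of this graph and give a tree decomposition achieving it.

The largest bag has 2 vertices, giving width 1; this decomposition certifies tw(G) ≤ 1. G has an edge, so its treewidth is at least 1. The upper and lower bounds meet at 1, so that is the treewidth.

Treewidth 1.
One such decomposition:
Bags: B1 = {b, c}  B2 = {b, d}  B3 = {a, d}
Tree: B1–B2, B2–B3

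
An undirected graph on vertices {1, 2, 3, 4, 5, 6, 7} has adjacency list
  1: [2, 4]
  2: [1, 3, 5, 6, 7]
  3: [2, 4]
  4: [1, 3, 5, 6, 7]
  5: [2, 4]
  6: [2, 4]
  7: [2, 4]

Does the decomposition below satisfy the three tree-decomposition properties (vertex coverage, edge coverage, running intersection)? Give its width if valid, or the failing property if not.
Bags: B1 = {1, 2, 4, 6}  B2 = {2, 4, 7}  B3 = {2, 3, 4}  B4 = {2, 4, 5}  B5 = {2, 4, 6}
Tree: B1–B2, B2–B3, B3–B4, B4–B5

A tree decomposition must satisfy three properties: every vertex lies in some bag; for every edge, both endpoints lie together in some bag; and for every vertex, the bags containing it form a connected subtree. Here bags containing vertex 6 are not connected in the tree, so the decomposition is invalid.

No — bags containing vertex 6 are not connected in the tree.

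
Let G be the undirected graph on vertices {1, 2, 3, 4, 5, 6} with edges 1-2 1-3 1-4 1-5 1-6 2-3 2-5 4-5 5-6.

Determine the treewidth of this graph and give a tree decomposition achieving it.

Every bag has size at most 3, so the width is 3 − 1 = 2 and tw(G) ≤ 2. Conversely, {1, 2, 3} is a clique of size 3, and the vertices of any clique must share a bag in every tree decomposition; so some bag has ≥ 3 vertices and tw(G) ≥ 2. The upper and lower bounds meet at 2, so that is the treewidth.

Treewidth 2.
One optimal decomposition is:
Bags: B1 = {1, 2, 5}  B2 = {1, 4, 5}  B3 = {1, 5, 6}  B4 = {1, 2, 3}
Tree: B1–B2, B2–B3, B1–B4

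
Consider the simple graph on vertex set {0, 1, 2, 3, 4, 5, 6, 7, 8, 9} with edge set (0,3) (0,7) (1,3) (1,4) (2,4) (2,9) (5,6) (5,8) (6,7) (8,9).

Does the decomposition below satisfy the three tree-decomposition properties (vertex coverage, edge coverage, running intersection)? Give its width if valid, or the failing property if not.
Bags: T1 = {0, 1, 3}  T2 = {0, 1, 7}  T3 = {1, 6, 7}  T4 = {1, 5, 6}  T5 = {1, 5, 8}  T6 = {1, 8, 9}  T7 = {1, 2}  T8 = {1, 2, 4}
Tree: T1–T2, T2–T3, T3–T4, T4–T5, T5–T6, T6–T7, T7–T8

A tree decomposition must satisfy three properties: every vertex lies in some bag; for every edge, both endpoints lie together in some bag; and for every vertex, the bags containing it form a connected subtree. Here edge (9,2) lies in no bag, so the decomposition is invalid.

No — edge (9,2) lies in no bag.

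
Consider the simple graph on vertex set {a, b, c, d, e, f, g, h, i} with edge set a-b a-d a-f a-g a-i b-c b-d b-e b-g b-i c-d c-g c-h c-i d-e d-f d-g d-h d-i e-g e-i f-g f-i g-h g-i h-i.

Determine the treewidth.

4

A width-4 tree decomposition is:
Bags: B1 = {a, b, d, g, i}  B2 = {b, c, d, g, i}  B3 = {b, d, e, g, i}  B4 = {c, d, g, h, i}  B5 = {a, d, f, g, i}
Tree: B1–B2, B2–B3, B2–B4, B1–B5
Every bag has size at most 5, so the width is 5 − 1 = 4 and tw(G) ≤ 4. For the lower bound, the 5 vertices {c, d, g, h, i} are pairwise adjacent, and any tree decomposition puts a clique entirely inside one bag — forcing width ≥ 4. Combining the bounds, tw(G) = 4.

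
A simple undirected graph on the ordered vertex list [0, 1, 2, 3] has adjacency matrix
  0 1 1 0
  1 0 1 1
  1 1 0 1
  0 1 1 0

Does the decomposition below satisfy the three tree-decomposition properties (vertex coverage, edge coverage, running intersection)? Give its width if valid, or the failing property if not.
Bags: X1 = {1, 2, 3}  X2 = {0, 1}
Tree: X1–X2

A tree decomposition must satisfy three properties: every vertex lies in some bag; for every edge, both endpoints lie together in some bag; and for every vertex, the bags containing it form a connected subtree. Here edge (2,0) lies in no bag, so the decomposition is invalid.

No — edge (2,0) lies in no bag.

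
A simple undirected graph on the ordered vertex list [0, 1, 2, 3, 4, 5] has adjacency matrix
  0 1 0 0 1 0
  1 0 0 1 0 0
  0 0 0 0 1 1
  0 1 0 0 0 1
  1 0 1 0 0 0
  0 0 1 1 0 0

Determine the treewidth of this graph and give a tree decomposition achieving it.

The largest bag has 3 vertices, giving width 2; this decomposition certifies tw(G) ≤ 2. Since 3–5–2–4–0–1–3 is a cycle in G, G is not acyclic. Forests are exactly the graphs of treewidth ≤ 1, so tw(G) ≥ 2. Therefore the treewidth is 2.

Treewidth 2.
One optimal decomposition is:
Bags: B1 = {2, 3, 5}  B2 = {2, 3, 4}  B3 = {0, 3, 4}  B4 = {0, 1, 3}
Tree: B1–B2, B2–B3, B3–B4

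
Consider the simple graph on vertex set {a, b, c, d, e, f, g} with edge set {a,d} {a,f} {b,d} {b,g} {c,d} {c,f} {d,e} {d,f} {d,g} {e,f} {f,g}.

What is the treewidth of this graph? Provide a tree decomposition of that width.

The largest bag has 3 vertices, giving width 2; this decomposition certifies tw(G) ≤ 2. Conversely, {d, f, g} is a clique of size 3, and the vertices of any clique must share a bag in every tree decomposition; so some bag has ≥ 3 vertices and tw(G) ≥ 2. The upper and lower bounds meet at 2, so that is the treewidth.

Treewidth 2.
Bags: B1 = {c, d, f}  B2 = {d, f, g}  B3 = {d, e, f}  B4 = {b, d, g}  B5 = {a, d, f}
Tree: B1–B2, B2–B3, B2–B4, B3–B5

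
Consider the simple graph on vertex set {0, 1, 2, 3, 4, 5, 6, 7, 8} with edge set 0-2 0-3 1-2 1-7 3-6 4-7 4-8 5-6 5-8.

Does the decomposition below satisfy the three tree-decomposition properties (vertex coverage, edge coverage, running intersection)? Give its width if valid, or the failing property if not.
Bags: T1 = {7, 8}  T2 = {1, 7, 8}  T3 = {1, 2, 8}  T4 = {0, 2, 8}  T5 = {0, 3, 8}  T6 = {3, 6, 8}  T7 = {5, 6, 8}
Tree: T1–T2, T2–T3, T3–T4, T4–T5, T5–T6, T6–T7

No — vertex 4 appears in no bag.

A tree decomposition must satisfy three properties: every vertex lies in some bag; for every edge, both endpoints lie together in some bag; and for every vertex, the bags containing it form a connected subtree. Here vertex 4 appears in no bag, so the decomposition is invalid.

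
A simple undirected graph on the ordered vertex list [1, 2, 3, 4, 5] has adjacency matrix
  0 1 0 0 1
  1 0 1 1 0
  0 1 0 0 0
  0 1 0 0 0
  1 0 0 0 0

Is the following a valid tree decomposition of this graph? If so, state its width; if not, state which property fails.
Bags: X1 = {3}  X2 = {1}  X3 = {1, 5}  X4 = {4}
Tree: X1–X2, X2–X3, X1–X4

A tree decomposition must satisfy three properties: every vertex lies in some bag; for every edge, both endpoints lie together in some bag; and for every vertex, the bags containing it form a connected subtree. Here vertex 2 appears in no bag, so the decomposition is invalid.

No — vertex 2 appears in no bag.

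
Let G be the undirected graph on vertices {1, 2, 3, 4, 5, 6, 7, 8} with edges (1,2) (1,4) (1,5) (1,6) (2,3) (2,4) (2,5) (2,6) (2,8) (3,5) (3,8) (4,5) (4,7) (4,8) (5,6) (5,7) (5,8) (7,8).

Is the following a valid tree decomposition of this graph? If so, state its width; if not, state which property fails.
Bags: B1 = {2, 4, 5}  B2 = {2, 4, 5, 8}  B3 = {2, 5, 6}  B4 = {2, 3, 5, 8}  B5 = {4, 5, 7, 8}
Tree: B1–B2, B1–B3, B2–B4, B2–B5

A tree decomposition must satisfy three properties: every vertex lies in some bag; for every edge, both endpoints lie together in some bag; and for every vertex, the bags containing it form a connected subtree. Here vertex 1 appears in no bag, so the decomposition is invalid.

No — vertex 1 appears in no bag.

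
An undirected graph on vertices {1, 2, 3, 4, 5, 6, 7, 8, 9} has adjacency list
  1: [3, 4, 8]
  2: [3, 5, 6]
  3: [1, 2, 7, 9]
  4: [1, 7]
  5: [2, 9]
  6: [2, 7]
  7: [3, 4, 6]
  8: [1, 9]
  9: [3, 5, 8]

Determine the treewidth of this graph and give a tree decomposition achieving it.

Treewidth 3.
Bags: B1 = {2, 5, 8, 9}  B2 = {2, 3, 8, 9}  B3 = {1, 2, 3, 8}  B4 = {1, 2, 3, 6}  B5 = {1, 3, 6, 7}  B6 = {1, 4, 6, 7}
Tree: B1–B2, B2–B3, B3–B4, B4–B5, B5–B6

Each bag holds 4 vertices, so the decomposition has width 3, which upper-bounds the treewidth. For the lower bound: the 4 vertex sets {5,8,9}, {2}, {3}, {1,4,6,7} are disjoint, each induces a connected subgraph, and every pair is joined by at least one edge of G. Contracting each set to a single vertex therefore yields K_{4} as a minor, and since treewidth is minor-monotone, tw(G) ≥ tw(K_{4}) = 3. Combining the bounds, tw(G) = 3.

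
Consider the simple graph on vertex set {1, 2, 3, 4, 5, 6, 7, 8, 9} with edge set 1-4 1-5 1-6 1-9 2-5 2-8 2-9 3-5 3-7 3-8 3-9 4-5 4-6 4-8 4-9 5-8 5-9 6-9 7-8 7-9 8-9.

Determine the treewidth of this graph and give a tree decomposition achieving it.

Every bag has size at most 4, so the width is 4 − 1 = 3 and tw(G) ≤ 3. Conversely, {2, 5, 8, 9} is a clique of size 4, and the vertices of any clique must share a bag in every tree decomposition; so some bag has ≥ 4 vertices and tw(G) ≥ 3. Therefore the treewidth is 3.

Treewidth 3.
One optimal decomposition is:
Bags: B1 = {4, 5, 8, 9}  B2 = {2, 5, 8, 9}  B3 = {3, 5, 8, 9}  B4 = {3, 7, 8, 9}  B5 = {1, 4, 5, 9}  B6 = {1, 4, 6, 9}
Tree: B1–B2, B2–B3, B3–B4, B1–B5, B5–B6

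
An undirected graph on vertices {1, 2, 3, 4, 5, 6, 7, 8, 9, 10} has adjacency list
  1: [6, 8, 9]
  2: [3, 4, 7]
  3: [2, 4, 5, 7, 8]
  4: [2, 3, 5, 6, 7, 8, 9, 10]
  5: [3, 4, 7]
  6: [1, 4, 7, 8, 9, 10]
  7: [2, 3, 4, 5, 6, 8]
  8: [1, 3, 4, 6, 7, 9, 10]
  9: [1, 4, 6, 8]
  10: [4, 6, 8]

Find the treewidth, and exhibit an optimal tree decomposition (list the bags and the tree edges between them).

The largest bag has 4 vertices, giving width 3; this decomposition certifies tw(G) ≤ 3. For the lower bound, the 4 vertices {1, 6, 8, 9} are pairwise adjacent, and any tree decomposition puts a clique entirely inside one bag — forcing width ≥ 3. The upper and lower bounds meet at 3, so that is the treewidth.

Treewidth 3.
One such decomposition:
Bags: B1 = {3, 4, 7, 8}  B2 = {4, 6, 7, 8}  B3 = {4, 6, 8, 10}  B4 = {4, 6, 8, 9}  B5 = {1, 6, 8, 9}  B6 = {2, 3, 4, 7}  B7 = {3, 4, 5, 7}
Tree: B1–B2, B2–B3, B2–B4, B4–B5, B1–B6, B6–B7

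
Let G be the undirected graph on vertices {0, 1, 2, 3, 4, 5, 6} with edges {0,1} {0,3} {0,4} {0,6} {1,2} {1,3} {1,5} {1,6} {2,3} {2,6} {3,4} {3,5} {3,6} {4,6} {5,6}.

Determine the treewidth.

3

A width-3 tree decomposition is:
Bags: B1 = {0, 1, 3, 6}  B2 = {1, 3, 5, 6}  B3 = {0, 3, 4, 6}  B4 = {1, 2, 3, 6}
Tree: B1–B2, B1–B3, B1–B4
Each bag holds 4 vertices, so the decomposition has width 3, which upper-bounds the treewidth. For the lower bound, the 4 vertices {0, 1, 3, 6} are pairwise adjacent, and any tree decomposition puts a clique entirely inside one bag — forcing width ≥ 3. Therefore the treewidth is 3.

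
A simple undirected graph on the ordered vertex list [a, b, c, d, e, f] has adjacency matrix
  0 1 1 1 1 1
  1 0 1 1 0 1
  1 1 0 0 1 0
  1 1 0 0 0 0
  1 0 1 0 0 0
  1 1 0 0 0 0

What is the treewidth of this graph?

A width-2 tree decomposition is:
Bags: B1 = {a, b, f}  B2 = {a, b, c}  B3 = {a, c, e}  B4 = {a, b, d}
Tree: B1–B2, B2–B3, B2–B4
Each bag holds 3 vertices, so the decomposition has width 2, which upper-bounds the treewidth. On the other hand G contains the 3-clique {a, c, e}. A clique must lie in a single bag of any decomposition, so no decomposition can have width below 2. Therefore the treewidth is 2.

2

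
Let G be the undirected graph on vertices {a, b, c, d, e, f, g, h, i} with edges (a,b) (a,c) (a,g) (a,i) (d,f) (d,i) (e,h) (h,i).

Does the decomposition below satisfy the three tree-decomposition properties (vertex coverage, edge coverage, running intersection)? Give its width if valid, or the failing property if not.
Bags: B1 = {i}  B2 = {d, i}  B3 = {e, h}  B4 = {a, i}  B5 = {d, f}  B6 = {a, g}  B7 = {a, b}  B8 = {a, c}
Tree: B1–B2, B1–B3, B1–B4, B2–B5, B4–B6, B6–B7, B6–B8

A tree decomposition must satisfy three properties: every vertex lies in some bag; for every edge, both endpoints lie together in some bag; and for every vertex, the bags containing it form a connected subtree. Here edge (h,i) lies in no bag, so the decomposition is invalid.

No — edge (h,i) lies in no bag.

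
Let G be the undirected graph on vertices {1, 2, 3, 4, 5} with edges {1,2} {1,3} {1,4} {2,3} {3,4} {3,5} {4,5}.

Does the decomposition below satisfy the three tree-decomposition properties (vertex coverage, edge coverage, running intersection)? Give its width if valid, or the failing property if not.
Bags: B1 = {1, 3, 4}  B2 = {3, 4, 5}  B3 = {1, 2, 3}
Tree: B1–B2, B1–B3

Yes; width 2.

Checking the three conditions: (i) the bags cover all of {1, 2, 3, 4, 5}; (ii) for each edge, some bag contains both endpoints; (iii) the bags containing any fixed vertex form a subtree. All hold, so the decomposition is valid with width 3 − 1 = 2.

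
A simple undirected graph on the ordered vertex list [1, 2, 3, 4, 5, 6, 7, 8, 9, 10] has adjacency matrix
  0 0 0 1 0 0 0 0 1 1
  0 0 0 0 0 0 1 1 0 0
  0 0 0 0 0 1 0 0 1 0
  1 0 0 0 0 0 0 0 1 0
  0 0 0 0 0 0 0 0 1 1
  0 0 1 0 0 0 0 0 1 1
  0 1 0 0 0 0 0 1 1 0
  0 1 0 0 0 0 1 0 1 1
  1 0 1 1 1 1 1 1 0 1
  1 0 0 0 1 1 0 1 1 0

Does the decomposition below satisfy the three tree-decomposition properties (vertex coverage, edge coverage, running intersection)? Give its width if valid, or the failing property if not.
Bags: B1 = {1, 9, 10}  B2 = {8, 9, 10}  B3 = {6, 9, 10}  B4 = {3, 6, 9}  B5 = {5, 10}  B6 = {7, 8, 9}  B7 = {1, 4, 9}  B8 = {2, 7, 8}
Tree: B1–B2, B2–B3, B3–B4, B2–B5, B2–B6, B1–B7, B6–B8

A tree decomposition must satisfy three properties: every vertex lies in some bag; for every edge, both endpoints lie together in some bag; and for every vertex, the bags containing it form a connected subtree. Here edge (9,5) lies in no bag, so the decomposition is invalid.

No — edge (9,5) lies in no bag.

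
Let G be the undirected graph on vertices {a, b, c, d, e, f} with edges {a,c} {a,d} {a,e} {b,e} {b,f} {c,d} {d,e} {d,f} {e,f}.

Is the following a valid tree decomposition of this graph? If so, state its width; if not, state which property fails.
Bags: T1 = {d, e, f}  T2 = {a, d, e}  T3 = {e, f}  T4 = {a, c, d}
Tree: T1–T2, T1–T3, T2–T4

No — vertex b appears in no bag.

A tree decomposition must satisfy three properties: every vertex lies in some bag; for every edge, both endpoints lie together in some bag; and for every vertex, the bags containing it form a connected subtree. Here vertex b appears in no bag, so the decomposition is invalid.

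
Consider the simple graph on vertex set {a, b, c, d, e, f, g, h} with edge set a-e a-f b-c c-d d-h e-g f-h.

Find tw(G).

1

A width-1 tree decomposition is:
Bags: B1 = {e, g}  B2 = {a, e}  B3 = {a, f}  B4 = {f, h}  B5 = {d, h}  B6 = {c, d}  B7 = {b, c}
Tree: B1–B2, B2–B3, B3–B4, B4–B5, B5–B6, B6–B7
The largest bag has 2 vertices, giving width 1; this decomposition certifies tw(G) ≤ 1. Since G has at least one edge (e.g. g–e), it is not an edgeless graph, so tw(G) ≥ 1. Hence tw(G) = 1 exactly.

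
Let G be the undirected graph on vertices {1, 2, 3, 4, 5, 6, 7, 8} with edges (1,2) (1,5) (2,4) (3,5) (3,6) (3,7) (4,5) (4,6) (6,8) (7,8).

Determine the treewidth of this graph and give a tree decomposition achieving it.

Each bag holds 3 vertices, so the decomposition has width 2, which upper-bounds the treewidth. For the lower bound, G contains the cycle 7–8–6–3–7, so G is not a forest; only forests have treewidth ≤ 1, hence tw(G) ≥ 2. Therefore the treewidth is 2.

Treewidth 2.
One optimal decomposition is:
Bags: B1 = {3, 7, 8}  B2 = {3, 6, 8}  B3 = {3, 5, 6}  B4 = {4, 5, 6}  B5 = {1, 4, 5}  B6 = {1, 2, 4}
Tree: B1–B2, B2–B3, B3–B4, B4–B5, B5–B6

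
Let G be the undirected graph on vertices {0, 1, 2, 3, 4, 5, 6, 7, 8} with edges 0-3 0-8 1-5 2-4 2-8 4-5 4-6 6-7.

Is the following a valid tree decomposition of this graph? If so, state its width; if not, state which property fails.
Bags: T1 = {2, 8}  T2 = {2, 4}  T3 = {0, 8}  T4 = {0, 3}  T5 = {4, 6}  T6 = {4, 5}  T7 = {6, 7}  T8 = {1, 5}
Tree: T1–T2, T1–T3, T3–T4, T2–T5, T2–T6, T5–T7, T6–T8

Yes; width 1.

Vertex coverage: the bags together contain {0, 1, 2, 3, 4, 5, 6, 7, 8}, the full vertex set. Edge coverage: each edge of G has both endpoints in at least one bag. Running intersection: for every vertex, the bags containing it form a connected subtree. All three properties hold, so this is a valid tree decomposition of width max|bag| − 1 = 1, and hence tw(G) ≤ 1.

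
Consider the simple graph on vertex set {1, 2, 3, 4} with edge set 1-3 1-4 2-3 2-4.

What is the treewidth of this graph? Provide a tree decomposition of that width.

Each bag holds 3 vertices, so the decomposition has width 2, which upper-bounds the treewidth. Since 2–4–1–3–2 is a cycle in G, G is not acyclic. Forests are exactly the graphs of treewidth ≤ 1, so tw(G) ≥ 2. Therefore the treewidth is 2.

Treewidth 2.
One such decomposition:
Bags: B1 = {1, 2, 4}  B2 = {1, 2, 3}
Tree: B1–B2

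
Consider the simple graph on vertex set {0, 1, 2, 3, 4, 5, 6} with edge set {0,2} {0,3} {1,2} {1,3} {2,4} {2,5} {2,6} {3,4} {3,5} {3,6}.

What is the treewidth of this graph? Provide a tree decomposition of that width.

Treewidth 2.
One optimal decomposition is:
Bags: B1 = {1, 2, 3}  B2 = {2, 3, 6}  B3 = {2, 3, 5}  B4 = {2, 3, 4}  B5 = {0, 2, 3}
Tree: B1–B2, B2–B3, B3–B4, B4–B5

Each bag holds 3 vertices, so the decomposition has width 2, which upper-bounds the treewidth. For the lower bound, G contains the cycle 2–1–3–6–2, so G is not a forest; only forests have treewidth ≤ 1, hence tw(G) ≥ 2. Therefore the treewidth is 2.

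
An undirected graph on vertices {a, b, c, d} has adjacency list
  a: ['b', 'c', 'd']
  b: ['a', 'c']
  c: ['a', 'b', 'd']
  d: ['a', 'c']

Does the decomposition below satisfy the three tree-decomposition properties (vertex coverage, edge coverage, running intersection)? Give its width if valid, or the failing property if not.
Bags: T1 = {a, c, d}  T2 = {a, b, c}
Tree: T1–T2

Yes; width 2.

Checking the three conditions: (i) the bags cover all of {a, b, c, d}; (ii) for each edge, some bag contains both endpoints; (iii) the bags containing any fixed vertex form a subtree. All hold, so the decomposition is valid with width 3 − 1 = 2.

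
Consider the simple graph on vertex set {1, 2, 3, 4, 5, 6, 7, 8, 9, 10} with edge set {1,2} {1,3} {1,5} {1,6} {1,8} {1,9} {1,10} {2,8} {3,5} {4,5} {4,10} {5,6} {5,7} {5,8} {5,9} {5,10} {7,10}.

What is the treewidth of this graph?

A width-2 tree decomposition is:
Bags: B1 = {1, 5, 6}  B2 = {1, 5, 10}  B3 = {1, 3, 5}  B4 = {1, 5, 8}  B5 = {4, 5, 10}  B6 = {5, 7, 10}  B7 = {1, 5, 9}  B8 = {1, 2, 8}
Tree: B1–B2, B2–B3, B3–B4, B2–B5, B5–B6, B2–B7, B4–B8
The largest bag has 3 vertices, giving width 2; this decomposition certifies tw(G) ≤ 2. Conversely, {1, 2, 8} is a clique of size 3, and the vertices of any clique must share a bag in every tree decomposition; so some bag has ≥ 3 vertices and tw(G) ≥ 2. Hence tw(G) = 2 exactly.

2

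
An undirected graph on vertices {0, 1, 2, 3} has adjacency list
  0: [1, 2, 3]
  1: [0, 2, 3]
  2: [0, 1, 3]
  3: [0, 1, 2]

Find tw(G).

A width-3 tree decomposition is:
Bags: B1 = {0, 1, 2, 3}
Tree: (single bag)
With just one bag of size 4, the width is 4 − 1 = 3, so tw(G) ≤ 3. Conversely, {0, 1, 2, 3} is a clique of size 4, and the vertices of any clique must share a bag in every tree decomposition; so some bag has ≥ 4 vertices and tw(G) ≥ 3. Combining the bounds, tw(G) = 3.

3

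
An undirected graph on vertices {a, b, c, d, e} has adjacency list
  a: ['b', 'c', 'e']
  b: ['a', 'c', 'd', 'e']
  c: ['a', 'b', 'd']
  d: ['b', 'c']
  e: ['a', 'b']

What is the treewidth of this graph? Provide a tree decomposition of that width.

Every bag has size at most 3, so the width is 3 − 1 = 2 and tw(G) ≤ 2. For the lower bound, the 3 vertices {a, b, e} are pairwise adjacent, and any tree decomposition puts a clique entirely inside one bag — forcing width ≥ 2. Hence tw(G) = 2 exactly.

Treewidth 2.
One such decomposition:
Bags: B1 = {b, c, d}  B2 = {a, b, c}  B3 = {a, b, e}
Tree: B1–B2, B2–B3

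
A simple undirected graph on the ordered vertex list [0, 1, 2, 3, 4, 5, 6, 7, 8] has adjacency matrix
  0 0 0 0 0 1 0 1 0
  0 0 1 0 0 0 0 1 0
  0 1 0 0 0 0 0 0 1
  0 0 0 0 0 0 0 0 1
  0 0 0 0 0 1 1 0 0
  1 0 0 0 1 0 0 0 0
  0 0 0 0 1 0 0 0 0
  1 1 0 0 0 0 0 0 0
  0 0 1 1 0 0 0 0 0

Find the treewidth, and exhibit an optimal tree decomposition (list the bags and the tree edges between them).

Every bag has size at most 2, so the width is 2 − 1 = 1 and tw(G) ≤ 1. Since G has at least one edge (e.g. 3–8), it is not an edgeless graph, so tw(G) ≥ 1. Therefore the treewidth is 1.

Treewidth 1.
One such decomposition:
Bags: B1 = {3, 8}  B2 = {2, 8}  B3 = {1, 2}  B4 = {1, 7}  B5 = {0, 7}  B6 = {0, 5}  B7 = {4, 5}  B8 = {4, 6}
Tree: B1–B2, B2–B3, B3–B4, B4–B5, B5–B6, B6–B7, B7–B8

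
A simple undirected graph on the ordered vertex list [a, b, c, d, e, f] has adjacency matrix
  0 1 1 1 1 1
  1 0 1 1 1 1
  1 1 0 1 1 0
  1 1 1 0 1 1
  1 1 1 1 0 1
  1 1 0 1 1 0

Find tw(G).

4

A width-4 tree decomposition is:
Bags: B1 = {a, b, c, d, e}  B2 = {a, b, d, e, f}
Tree: B1–B2
The largest bag has 5 vertices, giving width 4; this decomposition certifies tw(G) ≤ 4. On the other hand G contains the 5-clique {a, b, c, d, e}. A clique must lie in a single bag of any decomposition, so no decomposition can have width below 4. The upper and lower bounds meet at 4, so that is the treewidth.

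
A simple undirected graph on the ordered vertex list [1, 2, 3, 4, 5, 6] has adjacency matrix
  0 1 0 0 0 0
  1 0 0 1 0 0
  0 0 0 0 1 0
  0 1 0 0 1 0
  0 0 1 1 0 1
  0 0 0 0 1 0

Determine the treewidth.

1

A width-1 tree decomposition is:
Bags: B1 = {3, 5}  B2 = {4, 5}  B3 = {2, 4}  B4 = {1, 2}  B5 = {5, 6}
Tree: B1–B2, B2–B3, B3–B4, B2–B5
Every bag has size at most 2, so the width is 2 − 1 = 1 and tw(G) ≤ 1. Any graph with an edge has treewidth ≥ 1, and G has the edge 5–3. Combining the bounds, tw(G) = 1.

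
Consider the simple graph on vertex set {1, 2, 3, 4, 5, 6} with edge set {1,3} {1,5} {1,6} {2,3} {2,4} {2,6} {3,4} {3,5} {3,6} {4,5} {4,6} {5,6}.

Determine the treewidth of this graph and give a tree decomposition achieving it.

Treewidth 3.
Bags: B1 = {2, 3, 4, 6}  B2 = {3, 4, 5, 6}  B3 = {1, 3, 5, 6}
Tree: B1–B2, B2–B3

Every bag has size at most 4, so the width is 4 − 1 = 3 and tw(G) ≤ 3. For the lower bound, the 4 vertices {1, 3, 5, 6} are pairwise adjacent, and any tree decomposition puts a clique entirely inside one bag — forcing width ≥ 3. Hence tw(G) = 3 exactly.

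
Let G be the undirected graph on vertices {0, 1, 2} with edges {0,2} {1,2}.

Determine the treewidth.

A width-1 tree decomposition is:
Bags: B1 = {1, 2}  B2 = {0, 2}
Tree: B1–B2
Each bag holds 2 vertices, so the decomposition has width 1, which upper-bounds the treewidth. G has an edge, so its treewidth is at least 1. The upper and lower bounds meet at 1, so that is the treewidth.

1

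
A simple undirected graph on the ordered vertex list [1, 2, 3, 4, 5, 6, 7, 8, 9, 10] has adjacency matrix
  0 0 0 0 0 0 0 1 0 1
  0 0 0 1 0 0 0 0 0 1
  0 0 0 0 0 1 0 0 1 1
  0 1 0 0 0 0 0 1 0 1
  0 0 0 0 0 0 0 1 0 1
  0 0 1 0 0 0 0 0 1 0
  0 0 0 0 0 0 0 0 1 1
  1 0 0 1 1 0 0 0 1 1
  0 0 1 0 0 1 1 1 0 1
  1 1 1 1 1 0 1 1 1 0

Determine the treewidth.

2

A width-2 tree decomposition is:
Bags: B1 = {3, 9, 10}  B2 = {3, 6, 9}  B3 = {8, 9, 10}  B4 = {4, 8, 10}  B5 = {5, 8, 10}  B6 = {1, 8, 10}  B7 = {7, 9, 10}  B8 = {2, 4, 10}
Tree: B1–B2, B1–B3, B3–B4, B4–B5, B3–B6, B1–B7, B4–B8
Each bag holds 3 vertices, so the decomposition has width 2, which upper-bounds the treewidth. On the other hand G contains the 3-clique {1, 8, 10}. A clique must lie in a single bag of any decomposition, so no decomposition can have width below 2. Combining the bounds, tw(G) = 2.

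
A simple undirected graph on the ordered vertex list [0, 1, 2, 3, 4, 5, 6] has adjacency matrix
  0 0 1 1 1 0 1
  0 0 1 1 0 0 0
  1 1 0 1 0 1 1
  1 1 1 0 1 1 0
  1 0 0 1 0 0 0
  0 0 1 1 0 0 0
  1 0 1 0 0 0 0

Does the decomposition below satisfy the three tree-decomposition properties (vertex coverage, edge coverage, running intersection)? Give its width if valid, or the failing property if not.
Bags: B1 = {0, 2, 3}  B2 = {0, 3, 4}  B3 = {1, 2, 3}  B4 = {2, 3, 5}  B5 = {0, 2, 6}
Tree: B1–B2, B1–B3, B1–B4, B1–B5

Yes; width 2.

Every vertex of G appears in some bag (union = {0, 1, 2, 3, 4, 5, 6}); every edge is covered by a bag; and for each vertex v the set of bags containing v is connected in the bag tree. The decomposition is therefore valid. The largest bag has 3 vertices, so the width is 2.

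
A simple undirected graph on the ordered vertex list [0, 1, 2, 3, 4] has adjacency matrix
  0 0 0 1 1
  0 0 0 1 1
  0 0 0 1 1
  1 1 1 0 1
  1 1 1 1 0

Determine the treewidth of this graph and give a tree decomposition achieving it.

The largest bag has 3 vertices, giving width 2; this decomposition certifies tw(G) ≤ 2. For the lower bound, the 3 vertices {0, 3, 4} are pairwise adjacent, and any tree decomposition puts a clique entirely inside one bag — forcing width ≥ 2. Hence tw(G) = 2 exactly.

Treewidth 2.
One optimal decomposition is:
Bags: B1 = {1, 3, 4}  B2 = {2, 3, 4}  B3 = {0, 3, 4}
Tree: B1–B2, B1–B3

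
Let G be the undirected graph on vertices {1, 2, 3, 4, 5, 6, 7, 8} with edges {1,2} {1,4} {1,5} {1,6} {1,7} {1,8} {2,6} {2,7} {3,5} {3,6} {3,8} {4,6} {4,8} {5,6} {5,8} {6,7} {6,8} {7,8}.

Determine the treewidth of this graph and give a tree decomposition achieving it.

Each bag holds 4 vertices, so the decomposition has width 3, which upper-bounds the treewidth. Conversely, {1, 4, 6, 8} is a clique of size 4, and the vertices of any clique must share a bag in every tree decomposition; so some bag has ≥ 4 vertices and tw(G) ≥ 3. Combining the bounds, tw(G) = 3.

Treewidth 3.
One such decomposition:
Bags: B1 = {1, 5, 6, 8}  B2 = {3, 5, 6, 8}  B3 = {1, 6, 7, 8}  B4 = {1, 2, 6, 7}  B5 = {1, 4, 6, 8}
Tree: B1–B2, B1–B3, B3–B4, B1–B5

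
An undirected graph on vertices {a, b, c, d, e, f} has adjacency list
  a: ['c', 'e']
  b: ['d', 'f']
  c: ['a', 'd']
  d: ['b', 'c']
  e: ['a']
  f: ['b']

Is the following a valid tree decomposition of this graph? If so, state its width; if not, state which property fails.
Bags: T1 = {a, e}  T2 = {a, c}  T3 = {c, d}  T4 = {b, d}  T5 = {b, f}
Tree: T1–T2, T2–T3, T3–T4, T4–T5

Yes; width 1.

Vertex coverage: the bags together contain {a, b, c, d, e, f}, the full vertex set. Edge coverage: each edge of G has both endpoints in at least one bag. Running intersection: for every vertex, the bags containing it form a connected subtree. All three properties hold, so this is a valid tree decomposition of width max|bag| − 1 = 1, and hence tw(G) ≤ 1.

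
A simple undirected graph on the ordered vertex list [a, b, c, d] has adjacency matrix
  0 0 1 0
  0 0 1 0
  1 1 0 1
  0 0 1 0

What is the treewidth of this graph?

1

A width-1 tree decomposition is:
Bags: B1 = {c, d}  B2 = {b, c}  B3 = {a, c}
Tree: B1–B2, B2–B3
Every bag has size at most 2, so the width is 2 − 1 = 1 and tw(G) ≤ 1. Any graph with an edge has treewidth ≥ 1, and G has the edge c–d. Hence tw(G) = 1 exactly.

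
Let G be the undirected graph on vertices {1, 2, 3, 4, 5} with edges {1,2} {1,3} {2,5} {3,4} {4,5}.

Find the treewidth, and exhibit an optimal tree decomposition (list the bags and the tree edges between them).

Each bag holds 3 vertices, so the decomposition has width 2, which upper-bounds the treewidth. The edges 1–3–4–5–2–1 form a cycle, so G is not a tree and its treewidth is at least 2. The upper and lower bounds meet at 2, so that is the treewidth.

Treewidth 2.
One optimal decomposition is:
Bags: B1 = {1, 3, 4}  B2 = {1, 4, 5}  B3 = {1, 2, 5}
Tree: B1–B2, B2–B3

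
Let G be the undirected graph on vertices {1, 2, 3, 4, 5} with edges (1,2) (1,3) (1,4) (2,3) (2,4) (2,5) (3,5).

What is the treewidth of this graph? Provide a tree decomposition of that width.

Treewidth 2.
One such decomposition:
Bags: B1 = {2, 3, 5}  B2 = {1, 2, 3}  B3 = {1, 2, 4}
Tree: B1–B2, B2–B3

Each bag holds 3 vertices, so the decomposition has width 2, which upper-bounds the treewidth. For the lower bound, the 3 vertices {1, 2, 3} are pairwise adjacent, and any tree decomposition puts a clique entirely inside one bag — forcing width ≥ 2. Therefore the treewidth is 2.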